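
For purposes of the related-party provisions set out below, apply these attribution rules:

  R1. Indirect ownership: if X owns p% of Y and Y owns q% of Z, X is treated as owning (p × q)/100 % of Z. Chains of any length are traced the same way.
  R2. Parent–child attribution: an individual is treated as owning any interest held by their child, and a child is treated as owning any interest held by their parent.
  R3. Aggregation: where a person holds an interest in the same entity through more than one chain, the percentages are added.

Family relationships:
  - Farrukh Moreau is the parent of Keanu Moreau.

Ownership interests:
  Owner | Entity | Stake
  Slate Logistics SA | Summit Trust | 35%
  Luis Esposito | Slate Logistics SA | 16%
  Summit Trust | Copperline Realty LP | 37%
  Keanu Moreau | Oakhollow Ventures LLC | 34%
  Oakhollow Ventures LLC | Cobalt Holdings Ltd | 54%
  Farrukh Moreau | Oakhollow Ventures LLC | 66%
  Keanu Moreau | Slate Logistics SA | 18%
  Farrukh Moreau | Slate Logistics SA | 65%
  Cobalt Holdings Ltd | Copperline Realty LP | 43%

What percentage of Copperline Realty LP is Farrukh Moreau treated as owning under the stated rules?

By parent–child attribution (R2), Farrukh Moreau is treated as also owning Keanu Moreau's interest in Oakhollow Ventures LLC, giving 66% + 34% = 100%.
By parent–child attribution (R2), Farrukh Moreau is treated as also owning Keanu Moreau's interest in Slate Logistics SA, giving 65% + 18% = 83%.
Chain via Oakhollow Ventures LLC → Cobalt Holdings Ltd (R1): 100% × 54% × 43% = 23.22% of Copperline Realty LP.
Chain via Slate Logistics SA → Summit Trust (R1): 83% × 35% × 37% = 10.7485% of Copperline Realty LP.
Aggregating (R3): 23.22% + 10.7485% = 33.9685%.

33.9685%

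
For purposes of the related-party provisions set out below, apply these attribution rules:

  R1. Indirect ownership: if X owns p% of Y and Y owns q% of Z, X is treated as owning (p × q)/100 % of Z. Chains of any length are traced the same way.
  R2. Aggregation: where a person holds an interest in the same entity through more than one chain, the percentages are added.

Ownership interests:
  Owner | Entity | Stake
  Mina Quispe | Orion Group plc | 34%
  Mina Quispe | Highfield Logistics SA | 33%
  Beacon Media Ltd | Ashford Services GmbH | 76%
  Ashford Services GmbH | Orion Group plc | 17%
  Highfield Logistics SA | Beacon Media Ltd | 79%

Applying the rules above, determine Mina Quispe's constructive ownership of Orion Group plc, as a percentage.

37.368244%

Chain via Highfield Logistics SA → Beacon Media Ltd → Ashford Services GmbH (R1): 33% × 79% × 76% × 17% = 3.368244% of Orion Group plc.
Direct interest in Orion Group plc: 34%.
Aggregating (R2): 3.368244% + 34% = 37.368244%.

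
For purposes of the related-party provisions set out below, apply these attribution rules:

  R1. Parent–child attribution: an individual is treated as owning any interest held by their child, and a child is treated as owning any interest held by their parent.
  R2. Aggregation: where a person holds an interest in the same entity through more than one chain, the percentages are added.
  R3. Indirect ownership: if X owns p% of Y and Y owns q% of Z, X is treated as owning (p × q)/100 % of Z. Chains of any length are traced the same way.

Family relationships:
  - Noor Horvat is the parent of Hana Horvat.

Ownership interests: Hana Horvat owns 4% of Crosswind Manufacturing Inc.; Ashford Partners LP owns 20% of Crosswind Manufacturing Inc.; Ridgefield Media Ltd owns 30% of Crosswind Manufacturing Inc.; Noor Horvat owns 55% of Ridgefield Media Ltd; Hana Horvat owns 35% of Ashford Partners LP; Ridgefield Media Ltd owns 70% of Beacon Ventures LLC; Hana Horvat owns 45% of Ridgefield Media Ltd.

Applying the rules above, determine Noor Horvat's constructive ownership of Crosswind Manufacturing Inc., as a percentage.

41%

By parent–child attribution (R1), Noor Horvat is treated as also owning Hana Horvat's interest in Ridgefield Media Ltd, giving 55% + 45% = 100%.
By parent–child attribution (R1), Noor Horvat is treated as owning Hana Horvat's 35% interest in Ashford Partners LP.
By parent–child attribution (R1), Noor Horvat is treated as owning Hana Horvat's 4% interest in Crosswind Manufacturing Inc.
Chain via Ridgefield Media Ltd (R3): 100% × 30% = 30% of Crosswind Manufacturing Inc.
Chain via Ashford Partners LP (R3): 35% × 20% = 7% of Crosswind Manufacturing Inc.
Direct interest in Crosswind Manufacturing Inc: 4%.
Aggregating (R2): 30% + 7% + 4% = 41%.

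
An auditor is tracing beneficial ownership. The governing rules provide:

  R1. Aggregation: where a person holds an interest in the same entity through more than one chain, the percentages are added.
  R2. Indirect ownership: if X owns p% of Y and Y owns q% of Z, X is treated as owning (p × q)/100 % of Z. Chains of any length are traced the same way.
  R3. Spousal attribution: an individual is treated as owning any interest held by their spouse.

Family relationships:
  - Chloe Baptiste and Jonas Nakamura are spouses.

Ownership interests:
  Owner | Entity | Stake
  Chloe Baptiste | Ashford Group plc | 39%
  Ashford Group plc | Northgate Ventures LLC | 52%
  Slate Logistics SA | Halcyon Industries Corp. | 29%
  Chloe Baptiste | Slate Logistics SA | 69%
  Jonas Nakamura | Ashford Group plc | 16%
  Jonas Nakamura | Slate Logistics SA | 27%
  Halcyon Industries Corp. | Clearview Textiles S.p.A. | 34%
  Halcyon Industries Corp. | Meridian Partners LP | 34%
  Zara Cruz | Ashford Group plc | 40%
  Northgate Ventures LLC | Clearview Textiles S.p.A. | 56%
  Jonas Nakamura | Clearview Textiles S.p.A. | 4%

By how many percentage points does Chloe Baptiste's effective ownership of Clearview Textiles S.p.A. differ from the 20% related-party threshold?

By spousal attribution (R3), Chloe Baptiste is treated as also owning Jonas Nakamura's interest in Slate Logistics SA, giving 69% + 27% = 96%.
By spousal attribution (R3), Chloe Baptiste is treated as also owning Jonas Nakamura's interest in Ashford Group plc, giving 39% + 16% = 55%.
By spousal attribution (R3), Chloe Baptiste is treated as owning Jonas Nakamura's 4% interest in Clearview Textiles S.p.A.
Chain via Slate Logistics SA → Halcyon Industries Corp. (R2): 96% × 29% × 34% = 9.4656% of Clearview Textiles S.p.A.
Chain via Ashford Group plc → Northgate Ventures LLC (R2): 55% × 52% × 56% = 16.016% of Clearview Textiles S.p.A.
Direct interest in Clearview Textiles S.p.A: 4%.
Aggregating (R1): 9.4656% + 16.016% + 4% = 29.4816%.
29.4816% exceeds the 20% threshold by 9.4816 percentage points.

9.4816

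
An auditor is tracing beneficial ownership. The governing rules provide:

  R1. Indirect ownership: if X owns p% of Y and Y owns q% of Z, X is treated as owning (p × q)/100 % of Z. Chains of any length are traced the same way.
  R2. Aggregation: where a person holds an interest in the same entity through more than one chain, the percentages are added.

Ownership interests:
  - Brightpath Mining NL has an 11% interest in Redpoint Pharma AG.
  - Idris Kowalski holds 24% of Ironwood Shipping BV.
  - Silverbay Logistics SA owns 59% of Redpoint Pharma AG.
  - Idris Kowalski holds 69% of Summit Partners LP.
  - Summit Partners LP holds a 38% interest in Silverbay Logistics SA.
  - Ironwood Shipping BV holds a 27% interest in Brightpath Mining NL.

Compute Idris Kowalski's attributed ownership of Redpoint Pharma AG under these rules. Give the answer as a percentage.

Chain via Ironwood Shipping BV → Brightpath Mining NL (R1): 24% × 27% × 11% = 0.7128% of Redpoint Pharma AG.
Chain via Summit Partners LP → Silverbay Logistics SA (R1): 69% × 38% × 59% = 15.4698% of Redpoint Pharma AG.
Aggregating (R2): 0.7128% + 15.4698% = 16.1826%.

16.1826%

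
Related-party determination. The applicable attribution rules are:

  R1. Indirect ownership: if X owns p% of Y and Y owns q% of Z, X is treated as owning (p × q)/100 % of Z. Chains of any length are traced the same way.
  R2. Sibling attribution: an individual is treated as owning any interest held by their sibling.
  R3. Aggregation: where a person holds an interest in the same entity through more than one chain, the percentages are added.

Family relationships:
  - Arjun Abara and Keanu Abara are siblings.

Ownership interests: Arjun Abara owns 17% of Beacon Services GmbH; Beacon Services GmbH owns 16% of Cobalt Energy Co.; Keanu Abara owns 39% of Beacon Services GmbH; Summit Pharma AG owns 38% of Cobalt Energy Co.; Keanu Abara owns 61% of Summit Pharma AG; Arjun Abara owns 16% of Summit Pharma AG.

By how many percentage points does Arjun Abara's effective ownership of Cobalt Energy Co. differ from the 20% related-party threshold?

18.22

By sibling attribution (R2), Arjun Abara is treated as also owning Keanu Abara's interest in Summit Pharma AG, giving 16% + 61% = 77%.
By sibling attribution (R2), Arjun Abara is treated as also owning Keanu Abara's interest in Beacon Services GmbH, giving 17% + 39% = 56%.
Chain via Summit Pharma AG (R1): 77% × 38% = 29.26% of Cobalt Energy Co.
Chain via Beacon Services GmbH (R1): 56% × 16% = 8.96% of Cobalt Energy Co.
Aggregating (R3): 29.26% + 8.96% = 38.22%.
38.22% exceeds the 20% threshold by 18.22 percentage points.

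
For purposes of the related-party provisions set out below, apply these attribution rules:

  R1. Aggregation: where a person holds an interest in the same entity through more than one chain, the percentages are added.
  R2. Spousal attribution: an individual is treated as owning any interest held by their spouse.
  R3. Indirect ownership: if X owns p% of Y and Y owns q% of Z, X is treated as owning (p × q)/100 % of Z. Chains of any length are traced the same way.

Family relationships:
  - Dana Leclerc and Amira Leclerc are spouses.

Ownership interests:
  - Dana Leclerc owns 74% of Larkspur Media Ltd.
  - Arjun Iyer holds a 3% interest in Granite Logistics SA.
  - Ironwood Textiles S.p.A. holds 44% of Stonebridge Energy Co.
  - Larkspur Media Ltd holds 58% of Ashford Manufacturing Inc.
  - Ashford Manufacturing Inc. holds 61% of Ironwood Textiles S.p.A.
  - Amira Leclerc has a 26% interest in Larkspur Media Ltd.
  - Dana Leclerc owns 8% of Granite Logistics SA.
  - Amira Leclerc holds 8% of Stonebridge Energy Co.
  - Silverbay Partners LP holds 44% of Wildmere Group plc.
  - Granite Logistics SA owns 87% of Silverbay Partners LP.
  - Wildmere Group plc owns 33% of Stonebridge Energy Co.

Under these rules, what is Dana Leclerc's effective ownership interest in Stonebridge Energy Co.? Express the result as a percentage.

24.577792%

By spousal attribution (R2), Dana Leclerc is treated as also owning Amira Leclerc's interest in Larkspur Media Ltd, giving 74% + 26% = 100%.
By spousal attribution (R2), Dana Leclerc is treated as owning Amira Leclerc's 8% interest in Stonebridge Energy Co.
Chain via Granite Logistics SA → Silverbay Partners LP → Wildmere Group plc (R3): 8% × 87% × 44% × 33% = 1.010592% of Stonebridge Energy Co.
Chain via Larkspur Media Ltd → Ashford Manufacturing Inc. → Ironwood Textiles S.p.A. (R3): 100% × 58% × 61% × 44% = 15.5672% of Stonebridge Energy Co.
Direct interest in Stonebridge Energy Co: 8%.
Aggregating (R1): 1.010592% + 15.5672% + 8% = 24.577792%.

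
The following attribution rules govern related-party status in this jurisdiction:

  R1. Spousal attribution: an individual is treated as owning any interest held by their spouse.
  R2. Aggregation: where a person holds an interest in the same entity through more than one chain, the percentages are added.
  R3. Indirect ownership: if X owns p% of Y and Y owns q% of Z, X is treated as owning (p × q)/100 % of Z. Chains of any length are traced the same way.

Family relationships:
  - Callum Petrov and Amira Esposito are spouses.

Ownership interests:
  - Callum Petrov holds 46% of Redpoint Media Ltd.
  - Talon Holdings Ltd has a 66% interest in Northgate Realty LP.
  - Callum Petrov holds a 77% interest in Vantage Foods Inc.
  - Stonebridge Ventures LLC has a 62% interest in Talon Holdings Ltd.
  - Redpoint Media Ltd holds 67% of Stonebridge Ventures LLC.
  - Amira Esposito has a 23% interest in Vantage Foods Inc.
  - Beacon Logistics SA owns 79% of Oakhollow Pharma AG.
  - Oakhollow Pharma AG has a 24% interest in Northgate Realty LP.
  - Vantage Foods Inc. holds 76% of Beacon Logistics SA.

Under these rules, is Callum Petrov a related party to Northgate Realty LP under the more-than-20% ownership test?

Yes

By spousal attribution (R1), Callum Petrov is treated as also owning Amira Esposito's interest in Vantage Foods Inc, giving 77% + 23% = 100%.
Chain via Redpoint Media Ltd → Stonebridge Ventures LLC → Talon Holdings Ltd (R3): 46% × 67% × 62% × 66% = 12.611544% of Northgate Realty LP.
Chain via Vantage Foods Inc. → Beacon Logistics SA → Oakhollow Pharma AG (R3): 100% × 76% × 79% × 24% = 14.4096% of Northgate Realty LP.
Aggregating (R2): 12.611544% + 14.4096% = 27.021144%.
27.021144% exceeds the 20% threshold, so Callum is a related party to Northgate Realty LP.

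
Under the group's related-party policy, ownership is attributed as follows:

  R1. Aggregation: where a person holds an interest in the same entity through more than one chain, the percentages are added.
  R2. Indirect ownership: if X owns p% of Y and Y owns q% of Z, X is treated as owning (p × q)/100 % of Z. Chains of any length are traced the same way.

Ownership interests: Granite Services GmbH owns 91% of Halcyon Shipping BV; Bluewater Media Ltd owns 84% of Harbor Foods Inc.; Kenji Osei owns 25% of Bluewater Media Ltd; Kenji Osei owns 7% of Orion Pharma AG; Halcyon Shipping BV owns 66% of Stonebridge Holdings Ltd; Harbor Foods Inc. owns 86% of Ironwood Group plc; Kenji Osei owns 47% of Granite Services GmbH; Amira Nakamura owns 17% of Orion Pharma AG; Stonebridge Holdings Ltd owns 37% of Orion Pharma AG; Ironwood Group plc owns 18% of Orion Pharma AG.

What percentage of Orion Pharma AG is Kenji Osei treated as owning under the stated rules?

Chain via Granite Services GmbH → Halcyon Shipping BV → Stonebridge Holdings Ltd (R2): 47% × 91% × 66% × 37% = 10.444434% of Orion Pharma AG.
Chain via Bluewater Media Ltd → Harbor Foods Inc. → Ironwood Group plc (R2): 25% × 84% × 86% × 18% = 3.2508% of Orion Pharma AG.
Direct interest in Orion Pharma AG: 7%.
Aggregating (R1): 10.444434% + 3.2508% + 7% = 20.695234%.

20.695234%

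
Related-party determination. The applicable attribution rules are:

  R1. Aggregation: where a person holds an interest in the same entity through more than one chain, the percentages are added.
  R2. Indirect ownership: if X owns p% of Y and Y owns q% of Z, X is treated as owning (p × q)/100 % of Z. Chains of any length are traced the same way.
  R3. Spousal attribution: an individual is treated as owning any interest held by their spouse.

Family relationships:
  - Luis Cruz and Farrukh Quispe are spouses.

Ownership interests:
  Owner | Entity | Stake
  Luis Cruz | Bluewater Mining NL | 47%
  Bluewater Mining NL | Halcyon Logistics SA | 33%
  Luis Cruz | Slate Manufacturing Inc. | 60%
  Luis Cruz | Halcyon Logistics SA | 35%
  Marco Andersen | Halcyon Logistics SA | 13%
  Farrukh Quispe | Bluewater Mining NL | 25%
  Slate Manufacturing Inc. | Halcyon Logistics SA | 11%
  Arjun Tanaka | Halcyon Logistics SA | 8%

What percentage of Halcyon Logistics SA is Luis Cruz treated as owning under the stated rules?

By spousal attribution (R3), Luis Cruz is treated as also owning Farrukh Quispe's interest in Bluewater Mining NL, giving 47% + 25% = 72%.
Chain via Bluewater Mining NL (R2): 72% × 33% = 23.76% of Halcyon Logistics SA.
Chain via Slate Manufacturing Inc. (R2): 60% × 11% = 6.6% of Halcyon Logistics SA.
Direct interest in Halcyon Logistics SA: 35%.
Aggregating (R1): 23.76% + 6.6% + 35% = 65.36%.

65.36%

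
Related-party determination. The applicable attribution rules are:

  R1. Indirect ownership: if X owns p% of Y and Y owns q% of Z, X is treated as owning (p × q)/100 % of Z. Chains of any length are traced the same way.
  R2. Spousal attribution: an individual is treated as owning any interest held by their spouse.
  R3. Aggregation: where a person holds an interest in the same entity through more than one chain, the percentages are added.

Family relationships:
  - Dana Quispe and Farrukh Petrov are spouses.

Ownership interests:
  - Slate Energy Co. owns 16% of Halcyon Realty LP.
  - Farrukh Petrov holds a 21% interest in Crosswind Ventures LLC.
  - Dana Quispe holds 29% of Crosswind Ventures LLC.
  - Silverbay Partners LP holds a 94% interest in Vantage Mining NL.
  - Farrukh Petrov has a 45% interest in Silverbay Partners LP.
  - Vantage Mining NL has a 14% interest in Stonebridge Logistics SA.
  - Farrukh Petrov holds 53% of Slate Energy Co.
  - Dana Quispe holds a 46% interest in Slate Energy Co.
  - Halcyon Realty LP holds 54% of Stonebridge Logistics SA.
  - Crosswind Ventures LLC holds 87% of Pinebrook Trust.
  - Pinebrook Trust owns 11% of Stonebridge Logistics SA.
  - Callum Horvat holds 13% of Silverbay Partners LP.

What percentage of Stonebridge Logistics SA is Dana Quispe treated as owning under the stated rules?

By spousal attribution (R2), Dana Quispe is treated as also owning Farrukh Petrov's interest in Slate Energy Co, giving 46% + 53% = 99%.
By spousal attribution (R2), Dana Quispe is treated as also owning Farrukh Petrov's interest in Crosswind Ventures LLC, giving 29% + 21% = 50%.
By spousal attribution (R2), Dana Quispe is treated as owning Farrukh Petrov's 45% interest in Silverbay Partners LP.
Chain via Slate Energy Co. → Halcyon Realty LP (R1): 99% × 16% × 54% = 8.5536% of Stonebridge Logistics SA.
Chain via Crosswind Ventures LLC → Pinebrook Trust (R1): 50% × 87% × 11% = 4.785% of Stonebridge Logistics SA.
Chain via Silverbay Partners LP → Vantage Mining NL (R1): 45% × 94% × 14% = 5.922% of Stonebridge Logistics SA.
Aggregating (R3): 8.5536% + 4.785% + 5.922% = 19.2606%.

19.2606%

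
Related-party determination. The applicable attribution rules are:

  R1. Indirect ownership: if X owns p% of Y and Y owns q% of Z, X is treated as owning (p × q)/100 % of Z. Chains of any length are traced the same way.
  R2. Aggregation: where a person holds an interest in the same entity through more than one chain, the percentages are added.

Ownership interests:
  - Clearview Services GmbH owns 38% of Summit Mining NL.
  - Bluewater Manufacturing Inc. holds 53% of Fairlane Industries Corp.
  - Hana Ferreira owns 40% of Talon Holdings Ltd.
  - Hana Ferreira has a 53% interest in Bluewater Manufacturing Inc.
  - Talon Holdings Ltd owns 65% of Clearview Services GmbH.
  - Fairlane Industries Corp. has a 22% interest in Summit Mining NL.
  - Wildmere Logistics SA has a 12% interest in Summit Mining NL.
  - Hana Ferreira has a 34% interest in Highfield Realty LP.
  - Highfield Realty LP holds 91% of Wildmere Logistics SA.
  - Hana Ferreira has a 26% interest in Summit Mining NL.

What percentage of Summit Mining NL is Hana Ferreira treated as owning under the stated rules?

Chain via Bluewater Manufacturing Inc. → Fairlane Industries Corp. (R1): 53% × 53% × 22% = 6.1798% of Summit Mining NL.
Chain via Highfield Realty LP → Wildmere Logistics SA (R1): 34% × 91% × 12% = 3.7128% of Summit Mining NL.
Chain via Talon Holdings Ltd → Clearview Services GmbH (R1): 40% × 65% × 38% = 9.88% of Summit Mining NL.
Direct interest in Summit Mining NL: 26%.
Aggregating (R2): 6.1798% + 3.7128% + 9.88% + 26% = 45.7726%.

45.7726%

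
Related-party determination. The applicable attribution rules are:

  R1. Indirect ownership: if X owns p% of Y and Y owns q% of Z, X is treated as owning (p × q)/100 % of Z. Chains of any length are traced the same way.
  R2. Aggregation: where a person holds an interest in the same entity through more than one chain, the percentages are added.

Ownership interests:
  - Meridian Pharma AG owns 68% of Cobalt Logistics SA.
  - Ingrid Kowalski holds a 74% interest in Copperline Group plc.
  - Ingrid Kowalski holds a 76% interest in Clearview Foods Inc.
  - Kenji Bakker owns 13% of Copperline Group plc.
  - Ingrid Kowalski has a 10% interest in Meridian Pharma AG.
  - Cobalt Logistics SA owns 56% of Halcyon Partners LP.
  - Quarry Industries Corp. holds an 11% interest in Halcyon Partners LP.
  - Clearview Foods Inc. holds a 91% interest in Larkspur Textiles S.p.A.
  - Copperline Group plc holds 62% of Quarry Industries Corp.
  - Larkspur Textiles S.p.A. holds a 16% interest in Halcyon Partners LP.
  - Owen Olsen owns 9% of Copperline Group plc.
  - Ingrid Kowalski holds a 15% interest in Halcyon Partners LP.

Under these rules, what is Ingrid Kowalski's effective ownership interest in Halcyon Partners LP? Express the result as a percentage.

Chain via Copperline Group plc → Quarry Industries Corp. (R1): 74% × 62% × 11% = 5.0468% of Halcyon Partners LP.
Chain via Clearview Foods Inc. → Larkspur Textiles S.p.A. (R1): 76% × 91% × 16% = 11.0656% of Halcyon Partners LP.
Chain via Meridian Pharma AG → Cobalt Logistics SA (R1): 10% × 68% × 56% = 3.808% of Halcyon Partners LP.
Direct interest in Halcyon Partners LP: 15%.
Aggregating (R2): 5.0468% + 11.0656% + 3.808% + 15% = 34.9204%.

34.9204%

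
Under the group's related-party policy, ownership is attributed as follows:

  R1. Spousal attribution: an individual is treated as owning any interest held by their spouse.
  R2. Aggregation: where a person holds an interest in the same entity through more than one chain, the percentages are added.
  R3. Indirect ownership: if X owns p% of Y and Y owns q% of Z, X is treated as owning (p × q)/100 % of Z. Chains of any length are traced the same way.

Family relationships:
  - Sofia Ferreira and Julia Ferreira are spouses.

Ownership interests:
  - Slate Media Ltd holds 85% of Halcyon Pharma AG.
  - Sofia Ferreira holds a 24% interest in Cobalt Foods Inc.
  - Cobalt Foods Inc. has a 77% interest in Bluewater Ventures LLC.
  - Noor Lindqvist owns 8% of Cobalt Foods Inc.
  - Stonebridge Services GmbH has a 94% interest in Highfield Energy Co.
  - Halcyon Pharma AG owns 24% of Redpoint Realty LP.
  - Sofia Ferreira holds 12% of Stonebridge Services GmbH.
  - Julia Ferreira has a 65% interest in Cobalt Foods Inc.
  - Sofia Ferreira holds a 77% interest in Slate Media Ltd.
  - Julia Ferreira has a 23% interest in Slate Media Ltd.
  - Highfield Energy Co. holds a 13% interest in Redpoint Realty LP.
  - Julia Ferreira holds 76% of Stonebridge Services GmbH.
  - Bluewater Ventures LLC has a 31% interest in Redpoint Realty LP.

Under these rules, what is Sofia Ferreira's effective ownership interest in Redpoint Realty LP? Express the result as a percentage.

By spousal attribution (R1), Sofia Ferreira is treated as also owning Julia Ferreira's interest in Cobalt Foods Inc, giving 24% + 65% = 89%.
By spousal attribution (R1), Sofia Ferreira is treated as also owning Julia Ferreira's interest in Slate Media Ltd, giving 77% + 23% = 100%.
By spousal attribution (R1), Sofia Ferreira is treated as also owning Julia Ferreira's interest in Stonebridge Services GmbH, giving 12% + 76% = 88%.
Chain via Cobalt Foods Inc. → Bluewater Ventures LLC (R3): 89% × 77% × 31% = 21.2443% of Redpoint Realty LP.
Chain via Slate Media Ltd → Halcyon Pharma AG (R3): 100% × 85% × 24% = 20.4% of Redpoint Realty LP.
Chain via Stonebridge Services GmbH → Highfield Energy Co. (R3): 88% × 94% × 13% = 10.7536% of Redpoint Realty LP.
Aggregating (R2): 21.2443% + 20.4% + 10.7536% = 52.3979%.

52.3979%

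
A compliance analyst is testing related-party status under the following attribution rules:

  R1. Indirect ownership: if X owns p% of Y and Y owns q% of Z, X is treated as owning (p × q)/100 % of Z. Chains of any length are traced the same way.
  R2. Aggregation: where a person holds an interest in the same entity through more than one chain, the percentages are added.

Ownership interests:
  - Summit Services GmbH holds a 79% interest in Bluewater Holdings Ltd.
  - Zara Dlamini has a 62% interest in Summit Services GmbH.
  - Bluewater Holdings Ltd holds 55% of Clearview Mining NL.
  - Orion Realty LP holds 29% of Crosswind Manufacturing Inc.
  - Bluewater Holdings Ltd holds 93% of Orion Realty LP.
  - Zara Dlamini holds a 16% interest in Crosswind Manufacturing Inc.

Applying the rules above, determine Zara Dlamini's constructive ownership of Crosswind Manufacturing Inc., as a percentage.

29.209906%

Chain via Summit Services GmbH → Bluewater Holdings Ltd → Orion Realty LP (R1): 62% × 79% × 93% × 29% = 13.209906% of Crosswind Manufacturing Inc.
Direct interest in Crosswind Manufacturing Inc: 16%.
Aggregating (R2): 13.209906% + 16% = 29.209906%.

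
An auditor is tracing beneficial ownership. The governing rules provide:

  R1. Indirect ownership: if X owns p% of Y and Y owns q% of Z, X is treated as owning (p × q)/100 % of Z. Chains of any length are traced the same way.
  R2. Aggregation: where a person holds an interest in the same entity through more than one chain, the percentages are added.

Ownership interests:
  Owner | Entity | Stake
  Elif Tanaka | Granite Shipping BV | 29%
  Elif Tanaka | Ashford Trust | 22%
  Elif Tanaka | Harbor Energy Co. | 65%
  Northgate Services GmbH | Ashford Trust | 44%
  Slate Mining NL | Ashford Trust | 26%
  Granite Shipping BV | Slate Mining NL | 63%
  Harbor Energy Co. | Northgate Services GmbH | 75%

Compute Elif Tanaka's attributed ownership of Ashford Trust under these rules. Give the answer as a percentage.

Chain via Granite Shipping BV → Slate Mining NL (R1): 29% × 63% × 26% = 4.7502% of Ashford Trust.
Chain via Harbor Energy Co. → Northgate Services GmbH (R1): 65% × 75% × 44% = 21.45% of Ashford Trust.
Direct interest in Ashford Trust: 22%.
Aggregating (R2): 4.7502% + 21.45% + 22% = 48.2002%.

48.2002%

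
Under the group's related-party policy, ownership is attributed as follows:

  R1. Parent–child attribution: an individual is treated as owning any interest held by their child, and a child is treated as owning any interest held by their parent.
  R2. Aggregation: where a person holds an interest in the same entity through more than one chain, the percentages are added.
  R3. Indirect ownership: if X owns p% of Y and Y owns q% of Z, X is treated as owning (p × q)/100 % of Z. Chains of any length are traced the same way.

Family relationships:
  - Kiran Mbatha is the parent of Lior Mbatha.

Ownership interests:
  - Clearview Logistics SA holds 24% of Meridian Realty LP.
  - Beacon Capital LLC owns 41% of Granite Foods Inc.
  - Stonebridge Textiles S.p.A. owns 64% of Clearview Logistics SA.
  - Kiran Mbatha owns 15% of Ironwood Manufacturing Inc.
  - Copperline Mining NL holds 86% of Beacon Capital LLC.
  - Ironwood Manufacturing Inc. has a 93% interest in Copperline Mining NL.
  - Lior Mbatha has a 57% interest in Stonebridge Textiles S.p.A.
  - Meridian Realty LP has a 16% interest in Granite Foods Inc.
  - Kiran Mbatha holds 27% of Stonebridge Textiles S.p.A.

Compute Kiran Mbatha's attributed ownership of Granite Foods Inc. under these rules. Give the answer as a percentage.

By parent–child attribution (R1), Kiran Mbatha is treated as also owning Lior Mbatha's interest in Stonebridge Textiles S.p.A, giving 27% + 57% = 84%.
Chain via Stonebridge Textiles S.p.A. → Clearview Logistics SA → Meridian Realty LP (R3): 84% × 64% × 24% × 16% = 2.064384% of Granite Foods Inc.
Chain via Ironwood Manufacturing Inc. → Copperline Mining NL → Beacon Capital LLC (R3): 15% × 93% × 86% × 41% = 4.91877% of Granite Foods Inc.
Aggregating (R2): 2.064384% + 4.91877% = 6.983154%.

6.983154%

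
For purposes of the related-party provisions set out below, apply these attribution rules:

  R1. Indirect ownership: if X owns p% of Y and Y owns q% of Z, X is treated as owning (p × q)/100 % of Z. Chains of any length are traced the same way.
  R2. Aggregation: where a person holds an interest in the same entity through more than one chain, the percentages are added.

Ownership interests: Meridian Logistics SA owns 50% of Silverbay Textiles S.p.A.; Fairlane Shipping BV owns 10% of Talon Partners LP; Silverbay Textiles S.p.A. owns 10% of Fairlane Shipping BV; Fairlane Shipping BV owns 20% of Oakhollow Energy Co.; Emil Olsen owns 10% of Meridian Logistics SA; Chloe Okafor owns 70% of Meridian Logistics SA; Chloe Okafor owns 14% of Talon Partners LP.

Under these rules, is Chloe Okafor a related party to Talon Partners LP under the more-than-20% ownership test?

Chain via Meridian Logistics SA → Silverbay Textiles S.p.A. → Fairlane Shipping BV (R1): 70% × 50% × 10% × 10% = 0.35% of Talon Partners LP.
Direct interest in Talon Partners LP: 14%.
Aggregating (R2): 0.35% + 14% = 14.35%.
14.35% does not exceed the 20% threshold, so Chloe is not a related party to Talon Partners LP.

No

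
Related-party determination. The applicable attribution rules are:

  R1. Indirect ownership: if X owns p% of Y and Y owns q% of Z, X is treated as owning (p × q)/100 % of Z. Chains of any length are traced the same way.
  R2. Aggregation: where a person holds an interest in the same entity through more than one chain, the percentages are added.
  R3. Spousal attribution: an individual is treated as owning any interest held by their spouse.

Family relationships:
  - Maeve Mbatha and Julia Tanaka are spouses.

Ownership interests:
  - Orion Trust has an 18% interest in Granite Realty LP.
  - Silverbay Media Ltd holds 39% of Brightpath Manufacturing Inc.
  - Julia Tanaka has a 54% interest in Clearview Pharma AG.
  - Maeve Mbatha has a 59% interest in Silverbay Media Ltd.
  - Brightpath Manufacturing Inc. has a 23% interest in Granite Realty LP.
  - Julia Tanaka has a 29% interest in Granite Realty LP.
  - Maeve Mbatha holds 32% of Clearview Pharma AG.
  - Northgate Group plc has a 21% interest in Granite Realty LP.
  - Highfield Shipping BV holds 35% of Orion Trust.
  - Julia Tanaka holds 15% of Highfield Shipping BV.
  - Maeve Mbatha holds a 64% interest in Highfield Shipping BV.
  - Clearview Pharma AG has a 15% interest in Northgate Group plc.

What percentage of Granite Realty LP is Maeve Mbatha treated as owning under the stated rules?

By spousal attribution (R3), Maeve Mbatha is treated as also owning Julia Tanaka's interest in Clearview Pharma AG, giving 32% + 54% = 86%.
By spousal attribution (R3), Maeve Mbatha is treated as also owning Julia Tanaka's interest in Highfield Shipping BV, giving 64% + 15% = 79%.
By spousal attribution (R3), Maeve Mbatha is treated as owning Julia Tanaka's 29% interest in Granite Realty LP.
Chain via Silverbay Media Ltd → Brightpath Manufacturing Inc. (R1): 59% × 39% × 23% = 5.2923% of Granite Realty LP.
Chain via Clearview Pharma AG → Northgate Group plc (R1): 86% × 15% × 21% = 2.709% of Granite Realty LP.
Chain via Highfield Shipping BV → Orion Trust (R1): 79% × 35% × 18% = 4.977% of Granite Realty LP.
Direct interest in Granite Realty LP: 29%.
Aggregating (R2): 5.2923% + 2.709% + 4.977% + 29% = 41.9783%.

41.9783%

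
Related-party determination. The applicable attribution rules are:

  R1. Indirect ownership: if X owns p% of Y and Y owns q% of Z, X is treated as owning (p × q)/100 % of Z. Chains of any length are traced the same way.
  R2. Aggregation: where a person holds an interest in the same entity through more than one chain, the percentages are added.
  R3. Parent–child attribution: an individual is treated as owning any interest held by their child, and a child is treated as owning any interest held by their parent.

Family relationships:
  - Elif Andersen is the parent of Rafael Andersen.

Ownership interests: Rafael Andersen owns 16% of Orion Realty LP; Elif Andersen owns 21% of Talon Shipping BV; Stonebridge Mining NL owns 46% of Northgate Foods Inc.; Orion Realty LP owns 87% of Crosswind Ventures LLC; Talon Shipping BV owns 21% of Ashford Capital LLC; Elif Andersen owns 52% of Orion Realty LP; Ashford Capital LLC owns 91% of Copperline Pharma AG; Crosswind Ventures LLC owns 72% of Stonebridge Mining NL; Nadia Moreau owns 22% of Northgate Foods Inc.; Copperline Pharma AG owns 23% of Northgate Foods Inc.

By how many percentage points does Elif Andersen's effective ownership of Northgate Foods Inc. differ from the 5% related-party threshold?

15.516805

By parent–child attribution (R3), Elif Andersen is treated as also owning Rafael Andersen's interest in Orion Realty LP, giving 52% + 16% = 68%.
Chain via Orion Realty LP → Crosswind Ventures LLC → Stonebridge Mining NL (R1): 68% × 87% × 72% × 46% = 19.593792% of Northgate Foods Inc.
Chain via Talon Shipping BV → Ashford Capital LLC → Copperline Pharma AG (R1): 21% × 21% × 91% × 23% = 0.923013% of Northgate Foods Inc.
Aggregating (R2): 19.593792% + 0.923013% = 20.516805%.
20.516805% exceeds the 5% threshold by 15.516805 percentage points.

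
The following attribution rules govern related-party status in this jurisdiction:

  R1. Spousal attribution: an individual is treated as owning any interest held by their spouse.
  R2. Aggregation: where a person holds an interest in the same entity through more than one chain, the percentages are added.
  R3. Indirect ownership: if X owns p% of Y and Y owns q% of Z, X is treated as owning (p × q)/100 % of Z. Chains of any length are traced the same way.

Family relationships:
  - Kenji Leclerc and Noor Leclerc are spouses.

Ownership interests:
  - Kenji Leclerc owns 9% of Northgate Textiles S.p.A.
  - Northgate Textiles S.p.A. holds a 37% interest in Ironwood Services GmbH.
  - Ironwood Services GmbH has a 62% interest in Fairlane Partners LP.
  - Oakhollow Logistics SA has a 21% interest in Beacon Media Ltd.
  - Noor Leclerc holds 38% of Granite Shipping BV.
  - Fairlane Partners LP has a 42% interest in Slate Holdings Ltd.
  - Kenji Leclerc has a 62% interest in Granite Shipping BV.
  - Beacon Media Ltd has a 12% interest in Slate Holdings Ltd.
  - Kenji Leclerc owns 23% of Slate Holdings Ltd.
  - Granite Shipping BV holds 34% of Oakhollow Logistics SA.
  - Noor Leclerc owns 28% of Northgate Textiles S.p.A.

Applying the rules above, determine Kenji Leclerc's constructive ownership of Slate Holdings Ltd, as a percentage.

By spousal attribution (R1), Kenji Leclerc is treated as also owning Noor Leclerc's interest in Granite Shipping BV, giving 62% + 38% = 100%.
By spousal attribution (R1), Kenji Leclerc is treated as also owning Noor Leclerc's interest in Northgate Textiles S.p.A, giving 9% + 28% = 37%.
Chain via Granite Shipping BV → Oakhollow Logistics SA → Beacon Media Ltd (R3): 100% × 34% × 21% × 12% = 0.8568% of Slate Holdings Ltd.
Chain via Northgate Textiles S.p.A. → Ironwood Services GmbH → Fairlane Partners LP (R3): 37% × 37% × 62% × 42% = 3.564876% of Slate Holdings Ltd.
Direct interest in Slate Holdings Ltd: 23%.
Aggregating (R2): 0.8568% + 3.564876% + 23% = 27.421676%.

27.421676%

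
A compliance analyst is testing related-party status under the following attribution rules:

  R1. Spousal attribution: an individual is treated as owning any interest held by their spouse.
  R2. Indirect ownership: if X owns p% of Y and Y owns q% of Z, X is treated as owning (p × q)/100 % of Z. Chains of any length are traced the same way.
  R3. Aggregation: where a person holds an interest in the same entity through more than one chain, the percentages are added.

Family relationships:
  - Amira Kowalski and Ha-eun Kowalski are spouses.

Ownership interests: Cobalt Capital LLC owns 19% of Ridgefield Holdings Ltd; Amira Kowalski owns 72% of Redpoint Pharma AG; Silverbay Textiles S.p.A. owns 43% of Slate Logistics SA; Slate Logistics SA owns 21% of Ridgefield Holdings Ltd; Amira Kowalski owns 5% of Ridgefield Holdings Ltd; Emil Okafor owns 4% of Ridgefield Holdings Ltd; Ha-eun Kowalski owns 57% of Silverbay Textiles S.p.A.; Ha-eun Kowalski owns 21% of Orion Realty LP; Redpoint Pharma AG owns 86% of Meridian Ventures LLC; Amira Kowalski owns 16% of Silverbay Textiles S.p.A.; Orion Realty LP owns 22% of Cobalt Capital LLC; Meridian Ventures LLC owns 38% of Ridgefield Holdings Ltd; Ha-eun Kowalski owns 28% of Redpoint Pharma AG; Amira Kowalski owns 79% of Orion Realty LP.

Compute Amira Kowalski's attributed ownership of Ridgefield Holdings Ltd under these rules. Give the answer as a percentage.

48.4519%

By spousal attribution (R1), Amira Kowalski is treated as also owning Ha-eun Kowalski's interest in Orion Realty LP, giving 79% + 21% = 100%.
By spousal attribution (R1), Amira Kowalski is treated as also owning Ha-eun Kowalski's interest in Redpoint Pharma AG, giving 72% + 28% = 100%.
By spousal attribution (R1), Amira Kowalski is treated as also owning Ha-eun Kowalski's interest in Silverbay Textiles S.p.A, giving 16% + 57% = 73%.
Chain via Orion Realty LP → Cobalt Capital LLC (R2): 100% × 22% × 19% = 4.18% of Ridgefield Holdings Ltd.
Chain via Redpoint Pharma AG → Meridian Ventures LLC (R2): 100% × 86% × 38% = 32.68% of Ridgefield Holdings Ltd.
Chain via Silverbay Textiles S.p.A. → Slate Logistics SA (R2): 73% × 43% × 21% = 6.5919% of Ridgefield Holdings Ltd.
Direct interest in Ridgefield Holdings Ltd: 5%.
Aggregating (R3): 4.18% + 32.68% + 6.5919% + 5% = 48.4519%.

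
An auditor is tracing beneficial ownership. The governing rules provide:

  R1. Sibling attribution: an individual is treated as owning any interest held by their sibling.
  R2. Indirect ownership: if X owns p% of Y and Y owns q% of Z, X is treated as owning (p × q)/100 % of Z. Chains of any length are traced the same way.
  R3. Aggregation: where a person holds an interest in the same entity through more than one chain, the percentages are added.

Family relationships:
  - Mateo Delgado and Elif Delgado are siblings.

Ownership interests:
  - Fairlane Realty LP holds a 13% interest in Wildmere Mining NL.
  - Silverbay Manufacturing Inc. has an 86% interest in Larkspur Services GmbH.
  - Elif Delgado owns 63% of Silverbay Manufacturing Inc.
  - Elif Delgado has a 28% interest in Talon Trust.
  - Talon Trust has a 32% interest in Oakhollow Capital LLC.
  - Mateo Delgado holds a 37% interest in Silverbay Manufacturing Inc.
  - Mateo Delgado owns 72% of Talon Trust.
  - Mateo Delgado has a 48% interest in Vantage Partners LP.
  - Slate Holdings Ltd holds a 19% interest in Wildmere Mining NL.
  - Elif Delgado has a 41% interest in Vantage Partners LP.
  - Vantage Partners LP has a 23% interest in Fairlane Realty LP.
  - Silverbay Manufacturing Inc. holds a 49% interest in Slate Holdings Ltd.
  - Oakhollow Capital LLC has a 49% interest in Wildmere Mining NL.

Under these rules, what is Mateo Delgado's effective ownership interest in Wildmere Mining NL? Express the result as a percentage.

By sibling attribution (R1), Mateo Delgado is treated as also owning Elif Delgado's interest in Vantage Partners LP, giving 48% + 41% = 89%.
By sibling attribution (R1), Mateo Delgado is treated as also owning Elif Delgado's interest in Silverbay Manufacturing Inc, giving 37% + 63% = 100%.
By sibling attribution (R1), Mateo Delgado is treated as also owning Elif Delgado's interest in Talon Trust, giving 72% + 28% = 100%.
Chain via Vantage Partners LP → Fairlane Realty LP (R2): 89% × 23% × 13% = 2.6611% of Wildmere Mining NL.
Chain via Silverbay Manufacturing Inc. → Slate Holdings Ltd (R2): 100% × 49% × 19% = 9.31% of Wildmere Mining NL.
Chain via Talon Trust → Oakhollow Capital LLC (R2): 100% × 32% × 49% = 15.68% of Wildmere Mining NL.
Aggregating (R3): 2.6611% + 9.31% + 15.68% = 27.6511%.

27.6511%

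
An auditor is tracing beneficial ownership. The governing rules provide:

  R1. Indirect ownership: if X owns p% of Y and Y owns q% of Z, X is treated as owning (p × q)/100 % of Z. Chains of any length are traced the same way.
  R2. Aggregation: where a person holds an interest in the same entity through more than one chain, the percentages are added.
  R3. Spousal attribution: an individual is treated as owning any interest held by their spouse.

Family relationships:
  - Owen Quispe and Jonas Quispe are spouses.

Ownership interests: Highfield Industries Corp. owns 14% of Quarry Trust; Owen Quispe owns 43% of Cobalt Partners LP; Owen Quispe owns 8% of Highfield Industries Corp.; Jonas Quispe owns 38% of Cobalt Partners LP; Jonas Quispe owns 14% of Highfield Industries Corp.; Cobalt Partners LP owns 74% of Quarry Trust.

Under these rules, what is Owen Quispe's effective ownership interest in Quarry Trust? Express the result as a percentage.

By spousal attribution (R3), Owen Quispe is treated as also owning Jonas Quispe's interest in Cobalt Partners LP, giving 43% + 38% = 81%.
By spousal attribution (R3), Owen Quispe is treated as also owning Jonas Quispe's interest in Highfield Industries Corp, giving 8% + 14% = 22%.
Chain via Cobalt Partners LP (R1): 81% × 74% = 59.94% of Quarry Trust.
Chain via Highfield Industries Corp. (R1): 22% × 14% = 3.08% of Quarry Trust.
Aggregating (R2): 59.94% + 3.08% = 63.02%.

63.02%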